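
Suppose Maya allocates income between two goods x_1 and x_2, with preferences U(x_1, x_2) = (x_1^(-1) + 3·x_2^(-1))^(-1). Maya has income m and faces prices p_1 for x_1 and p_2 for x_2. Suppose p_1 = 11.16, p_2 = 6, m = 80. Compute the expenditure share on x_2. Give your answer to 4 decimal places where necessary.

MU_x_1 ∝ x_1^(-2), MU_x_2 ∝ 3·x_2^(-2), so MRS = (1/3)·(x_2/x_1)^(2) = p_1/p_2.
Solve for the ratio: x_2/x_1 = [3·p_1/p_2]^(0.5).
Substitute x_2 = (x_2/x_1)·x_1 into the budget: x_1* = m/(p_1 + p_2·(x_2/x_1)).
Numerically x_2/x_1 = 2.362202, so x_1* = 80/(11.16 + 6·2.362202) = 3.1579 and x_2* = 2.362202·3.1579 = 7.4596.
Expenditure on x_2: 6·7.4596 = 44.7577; share = 0.5595.

share on x_2 = 0.5595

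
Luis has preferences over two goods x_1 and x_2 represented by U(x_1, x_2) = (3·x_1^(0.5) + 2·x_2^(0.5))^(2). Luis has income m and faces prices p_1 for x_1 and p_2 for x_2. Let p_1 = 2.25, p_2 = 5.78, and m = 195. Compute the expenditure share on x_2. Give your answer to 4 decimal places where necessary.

Substitute x_2 = (x_2/x_1)·x_1 into the budget: x_1* = m/(p_1 + p_2·(x_2/x_1)).
Numerically x_2/x_1 = 0.067348, so x_1* = 195/(2.25 + 5.78·0.067348) = 73.884 and x_2* = 0.067348·73.884 = 4.976.
Expenditure on x_2: 5.78·4.976 = 28.7611; share = 0.1475.

share on x_2 = 0.1475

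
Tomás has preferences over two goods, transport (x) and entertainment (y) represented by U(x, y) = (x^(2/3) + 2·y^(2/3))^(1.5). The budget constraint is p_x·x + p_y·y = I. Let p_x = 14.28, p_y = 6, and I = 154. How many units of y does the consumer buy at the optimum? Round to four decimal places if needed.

MU_x ∝ x^(-1/3), MU_y ∝ 2·y^(-1/3), so MRS = (1/2)·(y/x)^(1/3) = p_x/p_y.
Solve for the ratio: y/x = [2·p_x/p_y]^(3).
Substitute y = (y/x)·x into the budget: x* = I/(p_x + p_y·(y/x)).
Numerically y/x = 107.850176, so x* = 154/(14.28 + 6·107.850176) = 0.2328 and y* = 107.850176·0.2328 = 25.1125.

y* = 25.1125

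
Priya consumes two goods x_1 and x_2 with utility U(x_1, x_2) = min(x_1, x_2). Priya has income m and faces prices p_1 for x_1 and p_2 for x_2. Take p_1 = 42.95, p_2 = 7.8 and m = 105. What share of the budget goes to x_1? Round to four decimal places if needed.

share on x_1 = 0.8463

Demand: x_1*(p_1,p_2,m) = m/(p_1 + p_2), x_2* = m/(p_1 + p_2).
Here 42.95 + 7.8 = 50.75, giving x_1* = 2.069 and x_2* = 2.069.
Expenditure on x_1: 42.95·2.069 = 88.8621; share = 0.8463.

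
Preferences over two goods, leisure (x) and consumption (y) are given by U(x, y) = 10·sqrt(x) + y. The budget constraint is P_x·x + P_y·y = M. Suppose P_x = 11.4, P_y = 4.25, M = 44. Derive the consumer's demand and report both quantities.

Utility is quasi-linear in y; the FOC for x is 5/√x = P_x/P_y.
Thus x* = (5·P_y/P_x)² — independent of M — with the rest of income spent on y.
Plugging in: x* = (5·4.25/11.4)² = 3.4746, y* = 1.0328.

x* = 3.4746, y* = 1.0328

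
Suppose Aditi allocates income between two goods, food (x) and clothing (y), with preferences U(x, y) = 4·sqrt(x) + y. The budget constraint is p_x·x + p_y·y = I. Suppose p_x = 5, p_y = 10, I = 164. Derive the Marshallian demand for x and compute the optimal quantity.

x* = 16

MU_x = 2/√x, MU_y = 1. Tangency: 2/√x = p_x/p_y.
Solve: √x = 2·p_y/p_x, so x*(p_x,p_y) = (2·p_y/p_x)², and y* = (I − p_x·x*)/p_y.
Plugging in: x* = (2·10/5)² = 16.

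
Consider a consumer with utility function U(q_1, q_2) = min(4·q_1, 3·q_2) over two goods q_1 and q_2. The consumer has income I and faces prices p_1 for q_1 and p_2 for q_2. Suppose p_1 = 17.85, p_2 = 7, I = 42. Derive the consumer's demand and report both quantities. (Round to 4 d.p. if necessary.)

Leontief preferences: the optimum is at the kink where q_1/3 = q_2/4, i.e. q_2 = (4/3)·q_1.
Budget: p_1·q_1 + p_2·(4/3)·q_1 = I, so (3·p_1 + 4·p_2)·q_1 = 3·I.
Demand: q_1*(p_1,p_2,I) = 3·I/(3·p_1 + 4·p_2), q_2* = 4·I/(3·p_1 + 4·p_2).
Here 3·17.85 + 4·7 = 81.55, giving q_1* = 1.5451 and q_2* = 2.0601.

q_1* = 1.5451, q_2* = 2.0601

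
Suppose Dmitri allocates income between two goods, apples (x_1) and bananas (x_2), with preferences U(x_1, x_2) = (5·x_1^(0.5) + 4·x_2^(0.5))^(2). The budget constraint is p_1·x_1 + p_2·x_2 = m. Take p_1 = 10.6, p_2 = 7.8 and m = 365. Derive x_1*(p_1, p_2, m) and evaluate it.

x_1* = 18.4164

MRS = MU_x_1/MU_x_2 = (5/4)·(x_2/x_1)^(0.5). Set equal to p_1/p_2.
Hence x_2/x_1 = ((4/5)·p_1/p_2)^(1/(0.5)), i.e. raised to the 2 power.
With the ratio pinned down, the budget gives x_1* = m/(p_1 + p_2·(x_2/x_1)) and x_2* = (x_2/x_1)·x_1*.
Numerically x_2/x_1 = 1.181959, so x_1* = 365/(10.6 + 7.8·1.181959) = 18.4164.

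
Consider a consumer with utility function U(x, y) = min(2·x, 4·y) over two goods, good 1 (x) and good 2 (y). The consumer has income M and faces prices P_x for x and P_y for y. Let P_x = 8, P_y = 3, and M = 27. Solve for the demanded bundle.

With perfect complements, no substitution: consume in ratio x:y = 4:2.
Budget: P_x·x + P_y·(1/2)·x = M, so (4·P_x + 2·P_y)·x = 4·M.
Demand: x*(P_x,P_y,M) = 4·M/(4·P_x + 2·P_y), y* = 2·M/(4·P_x + 2·P_y).
Here 4·8 + 2·3 = 38, giving x* = 2.8421 and y* = 1.4211.

x* = 2.8421, y* = 1.4211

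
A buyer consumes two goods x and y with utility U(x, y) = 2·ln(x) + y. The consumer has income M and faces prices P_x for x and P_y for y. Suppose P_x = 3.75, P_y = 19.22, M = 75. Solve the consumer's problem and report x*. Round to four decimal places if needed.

x* = 10.2507

At the given prices: x* = 2·19.22/3.75 = 10.2507.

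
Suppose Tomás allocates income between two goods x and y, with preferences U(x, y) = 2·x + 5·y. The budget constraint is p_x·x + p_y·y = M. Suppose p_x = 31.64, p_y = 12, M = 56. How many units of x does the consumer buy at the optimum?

x* = 0

y gives more utility per dollar, so spend all income on y: y* = M/p_y, x* = 0.
Numerically: x* = 0, y* = 4.6667.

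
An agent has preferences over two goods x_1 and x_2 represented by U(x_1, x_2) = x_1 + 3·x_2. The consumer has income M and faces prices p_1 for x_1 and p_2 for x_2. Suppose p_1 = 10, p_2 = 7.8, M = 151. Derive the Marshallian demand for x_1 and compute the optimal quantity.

x_1* = 0

Linear utility — the consumer picks whichever good has higher MU/price: 1/10 = 0.1 vs 3/7.8 = 0.3846.
x_2 gives more utility per dollar, so spend all income on x_2: x_2* = M/p_2, x_1* = 0.
Numerically: x_1* = 0, x_2* = 19.359.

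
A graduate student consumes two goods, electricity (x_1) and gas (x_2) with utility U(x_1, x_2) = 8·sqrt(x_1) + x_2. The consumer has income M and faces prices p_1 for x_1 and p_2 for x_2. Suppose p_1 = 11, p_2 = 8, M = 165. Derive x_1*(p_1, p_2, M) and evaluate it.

x_1* = 8.4628

Utility is quasi-linear in x_2; the FOC for x_1 is 4/√x_1 = p_1/p_2.
Solve: √x_1 = 4·p_2/p_1, so x_1*(p_1,p_2) = (4·p_2/p_1)², and x_2* = (M − p_1·x_1*)/p_2.
Plugging in: x_1* = (4·8/11)² = 8.4628.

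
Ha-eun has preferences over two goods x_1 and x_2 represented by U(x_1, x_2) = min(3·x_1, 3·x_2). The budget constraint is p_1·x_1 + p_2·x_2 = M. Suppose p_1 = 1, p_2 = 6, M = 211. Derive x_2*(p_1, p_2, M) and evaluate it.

x_2* = 30.1429

With perfect complements, no substitution: consume in ratio x_1:x_2 = 3:3.
Budget: p_1·x_1 + p_2·x_1 = M, so (3·p_1 + 3·p_2)·x_1 = 3·M.
Demand: x_1*(p_1,p_2,M) = 3·M/(3·p_1 + 3·p_2), x_2* = 3·M/(3·p_1 + 3·p_2).
Here 3·1 + 3·6 = 21, giving x_2* = 30.1429.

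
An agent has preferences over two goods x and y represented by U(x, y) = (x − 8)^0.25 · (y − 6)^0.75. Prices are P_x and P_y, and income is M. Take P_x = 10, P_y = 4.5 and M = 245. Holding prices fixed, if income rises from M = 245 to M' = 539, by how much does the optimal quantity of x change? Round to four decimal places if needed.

Δx* = 7.35

Discretionary income = 245 − 8·10 − 6·4.5 = 138; x* = 8 + 0.25·138/10 = 11.45.
At M' = 539: x* = 18.8. Change: 18.8 − 11.45 = 7.35.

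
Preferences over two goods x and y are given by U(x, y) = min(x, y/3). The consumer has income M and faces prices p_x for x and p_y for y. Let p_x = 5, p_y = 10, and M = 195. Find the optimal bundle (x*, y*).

With perfect complements, no substitution: consume in ratio x:y = 1:3.
Budget: p_x·x + p_y·3·x = M, so (p_x + 3·p_y)·x = M.
Demand: x*(p_x,p_y,M) = M/(p_x + 3·p_y), y* = 3·M/(p_x + 3·p_y).
Here 5 + 3·10 = 35, giving x* = 5.5714 and y* = 16.7143.

x* = 5.5714, y* = 16.7143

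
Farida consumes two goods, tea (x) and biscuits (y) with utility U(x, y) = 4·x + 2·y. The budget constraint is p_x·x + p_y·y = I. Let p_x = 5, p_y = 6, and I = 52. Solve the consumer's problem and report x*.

Perfect substitutes: compare marginal utility per dollar. 4/p_x vs 2/p_y → 0.8 vs 0.3333.
x gives more utility per dollar, so spend all income on x: x* = I/p_x, y* = 0.
Numerically: x* = 10.4, y* = 0.

x* = 10.4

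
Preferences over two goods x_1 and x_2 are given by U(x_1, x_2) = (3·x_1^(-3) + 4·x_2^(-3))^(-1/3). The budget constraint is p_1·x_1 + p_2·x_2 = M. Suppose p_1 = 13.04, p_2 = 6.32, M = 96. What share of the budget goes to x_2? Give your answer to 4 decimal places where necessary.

MRS = MU_x_1/MU_x_2 = (3/4)·(x_2/x_1)^(4). Set equal to p_1/p_2.
Solve for the ratio: x_2/x_1 = [(4/3)·p_1/p_2]^(0.25).
With the ratio pinned down, the budget gives x_1* = M/(p_1 + p_2·(x_2/x_1)) and x_2* = (x_2/x_1)·x_1*.
Numerically x_2/x_1 = 1.287878, so x_1* = 96/(13.04 + 6.32·1.287878) = 4.5327 and x_2* = 1.287878·4.5327 = 5.8376.
Expenditure on x_2: 6.32·5.8376 = 36.8935; share = 0.3843.

share on x_2 = 0.3843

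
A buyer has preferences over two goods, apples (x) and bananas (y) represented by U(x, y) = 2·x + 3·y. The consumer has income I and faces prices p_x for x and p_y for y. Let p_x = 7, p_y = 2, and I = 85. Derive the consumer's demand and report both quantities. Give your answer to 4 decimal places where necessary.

Linear utility — the consumer picks whichever good has higher MU/price: 2/7 = 0.2857 vs 3/2 = 1.5.
y gives more utility per dollar, so spend all income on y: y* = I/p_y, x* = 0.
Numerically: x* = 0, y* = 42.5.

x* = 0, y* = 42.5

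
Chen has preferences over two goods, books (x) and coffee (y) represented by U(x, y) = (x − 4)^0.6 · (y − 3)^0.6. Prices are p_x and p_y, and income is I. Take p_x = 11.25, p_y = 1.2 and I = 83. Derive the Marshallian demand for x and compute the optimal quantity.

This is Cobb-Douglas in (x−4, y−3): tangency gives 0.6·p_y·(y−3) = 0.6·p_x·(x−4).
After buying the subsistence bundle (4, 3), a share 0.5 of the remaining income goes to x: x* = 4 + 0.5·(I − 4p_x − 3p_y)/p_x.
Discretionary income = 83 − 4·11.25 − 3·1.2 = 34.4; x* = 4 + 0.5·34.4/11.25 = 5.5289.

x* = 5.5289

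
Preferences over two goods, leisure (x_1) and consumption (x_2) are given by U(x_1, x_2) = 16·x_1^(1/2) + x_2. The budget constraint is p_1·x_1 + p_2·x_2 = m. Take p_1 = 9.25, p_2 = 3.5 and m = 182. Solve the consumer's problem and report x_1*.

Set MRS = p_1/p_2: 8·x_1^(−1/2) = p_1/p_2.
Solve: √x_1 = 8·p_2/p_1, so x_1*(p_1,p_2) = (8·p_2/p_1)², and x_2* = (m − p_1·x_1*)/p_2.
Plugging in: x_1* = (8·3.5/9.25)² = 9.1629.

x_1* = 9.1629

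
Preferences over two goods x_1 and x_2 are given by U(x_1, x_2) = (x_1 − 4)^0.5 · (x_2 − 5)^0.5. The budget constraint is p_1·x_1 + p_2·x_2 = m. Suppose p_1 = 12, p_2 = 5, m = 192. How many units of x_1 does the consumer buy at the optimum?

MRS = (x_2−5)/(x_1−4). Tangency with p_1/p_2 gives x_2−5 = (p_1/p_2)·(x_1−4).
After buying the subsistence bundle (4, 5), a share 0.5 of the remaining income goes to x_1: x_1* = 4 + 0.5·(m − 4p_1 − 5p_2)/p_1.
Discretionary income = 192 − 4·12 − 5·5 = 119; x_1* = 4 + 0.5·119/12 = 8.9583.

x_1* = 8.9583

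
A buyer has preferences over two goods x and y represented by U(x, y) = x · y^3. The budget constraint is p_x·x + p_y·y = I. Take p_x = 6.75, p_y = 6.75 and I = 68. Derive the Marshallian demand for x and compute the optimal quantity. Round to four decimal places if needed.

Demand: x*(p_x,p_y,I) = 0.25·I/p_x and y* = 0.75·I/p_y.
At p_x=6.75, p_y=6.75, I=68: x* = 0.25·68/6.75 = 2.5185.

x* = 2.5185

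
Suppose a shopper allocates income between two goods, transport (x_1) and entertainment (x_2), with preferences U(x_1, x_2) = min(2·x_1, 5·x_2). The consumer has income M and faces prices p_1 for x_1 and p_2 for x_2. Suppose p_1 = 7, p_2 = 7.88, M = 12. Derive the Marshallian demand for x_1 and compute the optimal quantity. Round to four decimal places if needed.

x_1* = 1.182

With perfect complements, no substitution: consume in ratio x_1:x_2 = 5:2.
Budget: p_1·x_1 + p_2·(2/5)·x_1 = M, so (5·p_1 + 2·p_2)·x_1 = 5·M.
Demand: x_1*(p_1,p_2,M) = 5·M/(5·p_1 + 2·p_2), x_2* = 2·M/(5·p_1 + 2·p_2).
Here 5·7 + 2·7.88 = 50.76, giving x_1* = 1.182.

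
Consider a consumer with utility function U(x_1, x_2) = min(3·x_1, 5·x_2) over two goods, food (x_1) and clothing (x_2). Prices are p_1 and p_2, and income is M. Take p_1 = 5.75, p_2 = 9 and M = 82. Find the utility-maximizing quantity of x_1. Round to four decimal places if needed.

x_1* = 7.3543

Leontief preferences: the optimum is at the kink where x_1/5 = x_2/3, i.e. x_2 = (3/5)·x_1.
Budget: p_1·x_1 + p_2·(3/5)·x_1 = M, so (5·p_1 + 3·p_2)·x_1 = 5·M.
Demand: x_1*(p_1,p_2,M) = 5·M/(5·p_1 + 3·p_2), x_2* = 3·M/(5·p_1 + 3·p_2).
Here 5·5.75 + 3·9 = 55.75, giving x_1* = 7.3543.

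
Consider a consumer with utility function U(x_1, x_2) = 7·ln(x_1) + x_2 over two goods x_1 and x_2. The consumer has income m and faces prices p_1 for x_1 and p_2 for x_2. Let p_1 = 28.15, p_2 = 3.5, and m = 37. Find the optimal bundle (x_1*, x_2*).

MU_x_1 = 7/x_1, MU_x_2 = 1. Tangency: 7/x_1 = p_1/p_2.
So x_1*(p_1,p_2) = 7·p_2/p_1, independent of income; and x_2* = (m − 7·p_2)/p_2.
At the given prices: x_1* = 7·3.5/28.15 = 0.8703, and x_2* = 3.5714.

x_1* = 0.8703, x_2* = 3.5714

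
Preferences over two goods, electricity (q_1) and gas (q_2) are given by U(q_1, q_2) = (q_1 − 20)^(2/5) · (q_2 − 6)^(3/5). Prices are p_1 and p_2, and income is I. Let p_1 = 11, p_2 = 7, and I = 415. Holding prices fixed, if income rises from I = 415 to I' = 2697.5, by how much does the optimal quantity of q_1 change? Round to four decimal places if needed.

Δq_1* = 83

Let q_1' = q_1−20, q_2' = q_2−6. MRS = (2/3)·q_2'/q_1' = p_1/p_2.
After buying the subsistence bundle (20, 6), a share 0.4 of the remaining income goes to q_1: q_1* = 20 + 0.4·(I − 20p_1 − 6p_2)/p_1.
Discretionary income = 415 − 20·11 − 6·7 = 153; q_1* = 20 + 0.4·153/11 = 25.5636.
At I' = 2697.5: q_1* = 108.5636. Change: 108.5636 − 25.5636 = 83.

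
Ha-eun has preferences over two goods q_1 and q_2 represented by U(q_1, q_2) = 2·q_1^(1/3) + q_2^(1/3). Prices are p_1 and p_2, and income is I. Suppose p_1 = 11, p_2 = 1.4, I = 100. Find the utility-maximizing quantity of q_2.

With the ratio pinned down, the budget gives q_1* = I/(p_1 + p_2·(q_2/q_1)) and q_2* = (q_2/q_1)·q_1*.
Numerically q_2/q_1 = 7.786674, so q_1* = 100/(11 + 1.4·7.786674) = 4.5659 and q_2* = 7.786674·4.5659 = 35.5534.

q_2* = 35.5534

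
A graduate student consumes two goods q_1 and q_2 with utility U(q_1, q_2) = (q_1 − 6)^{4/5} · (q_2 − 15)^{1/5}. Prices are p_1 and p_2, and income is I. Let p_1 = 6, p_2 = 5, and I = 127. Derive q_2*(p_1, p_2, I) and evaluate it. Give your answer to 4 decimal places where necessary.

After buying the subsistence bundle (6, 15), a share 0.8 of the remaining income goes to q_1: q_1* = 6 + 0.8·(I − 6p_1 − 15p_2)/p_1.
Discretionary income = 127 − 6·6 − 15·5 = 16; q_2* = 15 + 0.2·16/5 = 15.64.

q_2* = 15.64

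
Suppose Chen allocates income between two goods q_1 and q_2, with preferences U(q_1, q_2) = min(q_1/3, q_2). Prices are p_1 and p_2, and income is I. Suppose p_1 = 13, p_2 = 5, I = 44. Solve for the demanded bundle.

Leontief preferences: the optimum is at the kink where q_1/3 = q_2/1, i.e. q_2 = (1/3)·q_1.
Budget: p_1·q_1 + p_2·(1/3)·q_1 = I, so (3·p_1 + p_2)·q_1 = 3·I.
Demand: q_1*(p_1,p_2,I) = 3·I/(3·p_1 + p_2), q_2* = I/(3·p_1 + p_2).
Here 3·13 + 5 = 44, giving q_1* = 3 and q_2* = 1.

q_1* = 3, q_2* = 1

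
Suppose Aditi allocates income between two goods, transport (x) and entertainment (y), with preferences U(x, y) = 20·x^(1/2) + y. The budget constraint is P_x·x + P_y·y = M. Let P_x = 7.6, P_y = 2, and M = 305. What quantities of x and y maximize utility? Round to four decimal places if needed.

x* = 6.9252, y* = 126.1842

MU_x = 10/√x, MU_y = 1. Tangency: 10/√x = P_x/P_y.
Solve: √x = 10·P_y/P_x, so x*(P_x,P_y) = (10·P_y/P_x)², and y* = (M − P_x·x*)/P_y.
Plugging in: x* = (10·2/7.6)² = 6.9252, y* = 126.1842.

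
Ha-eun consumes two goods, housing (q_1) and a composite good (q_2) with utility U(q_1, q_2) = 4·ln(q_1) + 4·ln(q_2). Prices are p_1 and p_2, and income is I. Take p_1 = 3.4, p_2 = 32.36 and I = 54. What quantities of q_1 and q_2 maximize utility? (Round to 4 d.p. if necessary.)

Tangency: MRS = q_2/q_1 = p_1/p_2.
So 4·p_2·q_2 = 4·p_1·q_1; combined with the budget, a share 0.5 of income goes to q_1.
Demand: q_1*(p_1,p_2,I) = 0.5·I/p_1 and q_2* = 0.5·I/p_2.
At p_1=3.4, p_2=32.36, I=54: q_1* = 0.5·54/3.4 = 7.9412, q_2* = 0.8344.

q_1* = 7.9412, q_2* = 0.8344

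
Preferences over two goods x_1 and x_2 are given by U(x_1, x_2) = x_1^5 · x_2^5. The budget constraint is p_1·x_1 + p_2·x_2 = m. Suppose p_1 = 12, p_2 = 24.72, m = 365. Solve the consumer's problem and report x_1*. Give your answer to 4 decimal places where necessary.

Tangency: MRS = x_2/x_1 = p_1/p_2.
So 5·p_2·x_2 = 5·p_1·x_1; combined with the budget, a share 0.5 of income goes to x_1.
Demand: x_1*(p_1,p_2,m) = 0.5·m/p_1 and x_2* = 0.5·m/p_2.
At p_1=12, p_2=24.72, m=365: x_1* = 0.5·365/12 = 15.2083.

x_1* = 15.2083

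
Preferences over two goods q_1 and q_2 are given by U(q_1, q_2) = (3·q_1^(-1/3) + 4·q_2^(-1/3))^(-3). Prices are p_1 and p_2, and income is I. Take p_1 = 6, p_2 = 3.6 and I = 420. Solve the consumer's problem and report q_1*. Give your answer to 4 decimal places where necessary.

q_1* = 33.46

Substitute q_2 = (q_2/q_1)·q_1 into the budget: q_1* = I/(p_1 + p_2·(q_2/q_1)).
Numerically q_2/q_1 = 1.820081, so q_1* = 420/(6 + 3.6·1.820081) = 33.46.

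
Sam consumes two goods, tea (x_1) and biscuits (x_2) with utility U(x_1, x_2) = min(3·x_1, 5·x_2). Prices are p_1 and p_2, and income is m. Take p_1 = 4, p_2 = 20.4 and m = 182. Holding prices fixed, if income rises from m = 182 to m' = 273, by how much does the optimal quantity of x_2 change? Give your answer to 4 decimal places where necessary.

Leontief preferences: the optimum is at the kink where x_1/5 = x_2/3, i.e. x_2 = (3/5)·x_1.
Budget: p_1·x_1 + p_2·(3/5)·x_1 = m, so (5·p_1 + 3·p_2)·x_1 = 5·m.
Demand: x_1*(p_1,p_2,m) = 5·m/(5·p_1 + 3·p_2), x_2* = 3·m/(5·p_1 + 3·p_2).
Here 5·4 + 3·20.4 = 81.2, giving x_2* = 6.7241.
At m' = 273: x_2* = 10.0862. Change: 10.0862 − 6.7241 = 3.3621.

Δx_2* = 3.3621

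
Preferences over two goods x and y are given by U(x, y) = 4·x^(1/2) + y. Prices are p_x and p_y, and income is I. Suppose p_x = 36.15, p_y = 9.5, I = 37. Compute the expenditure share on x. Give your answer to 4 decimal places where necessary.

Utility is quasi-linear in y; the FOC for x is 2/√x = p_x/p_y.
Solve: √x = 2·p_y/p_x, so x*(p_x,p_y) = (2·p_y/p_x)², and y* = (I − p_x·x*)/p_y.
Plugging in: x* = (2·9.5/36.15)² = 0.2762, y* = 2.8436.
Expenditure on x: 36.15·0.2762 = 9.9862; share = 0.2699.

share on x = 0.2699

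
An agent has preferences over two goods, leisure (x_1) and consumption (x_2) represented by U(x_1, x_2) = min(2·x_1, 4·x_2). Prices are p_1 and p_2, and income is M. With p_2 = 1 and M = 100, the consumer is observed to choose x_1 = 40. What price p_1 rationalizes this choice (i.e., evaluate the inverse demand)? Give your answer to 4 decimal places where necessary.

Leontief preferences: the optimum is at the kink where x_1/4 = x_2/2, i.e. x_2 = (1/2)·x_1.
Budget: p_1·x_1 + p_2·(1/2)·x_1 = M, so (4·p_1 + 2·p_2)·x_1 = 4·M.
Demand: x_1*(p_1,p_2,M) = 4·M/(4·p_1 + 2·p_2), x_2* = 2·M/(4·p_1 + 2·p_2).
Set x_1* = 40 in the demand function and solve for p_1: p_1 = 2.

p_1 = 2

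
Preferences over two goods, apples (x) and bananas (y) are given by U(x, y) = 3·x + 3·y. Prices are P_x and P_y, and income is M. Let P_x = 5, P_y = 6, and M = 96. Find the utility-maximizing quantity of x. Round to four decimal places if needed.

x* = 19.2

Perfect substitutes: compare marginal utility per dollar. 3/P_x vs 3/P_y → 0.6 vs 0.5.
x gives more utility per dollar, so spend all income on x: x* = M/P_x, y* = 0.
Numerically: x* = 19.2, y* = 0.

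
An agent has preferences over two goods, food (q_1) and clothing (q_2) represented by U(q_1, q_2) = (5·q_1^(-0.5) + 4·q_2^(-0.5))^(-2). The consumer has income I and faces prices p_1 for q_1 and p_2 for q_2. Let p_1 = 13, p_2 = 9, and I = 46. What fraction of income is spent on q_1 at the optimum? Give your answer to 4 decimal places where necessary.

MU_q_1 ∝ 5·q_1^(-1.5), MU_q_2 ∝ 4·q_2^(-1.5), so MRS = (5/4)·(q_2/q_1)^(1.5) = p_1/p_2.
Hence q_2/q_1 = ((4/5)·p_1/p_2)^(1/(1.5)), i.e. raised to the 2/3 power.
Substitute q_2 = (q_2/q_1)·q_1 into the budget: q_1* = I/(p_1 + p_2·(q_2/q_1)).
Numerically q_2/q_1 = 1.101186, so q_1* = 46/(13 + 9·1.101186) = 2.0078 and q_2* = 1.101186·2.0078 = 2.211.
Expenditure on q_1: 13·2.0078 = 26.1014; share = 0.5674.

share on q_1 = 0.5674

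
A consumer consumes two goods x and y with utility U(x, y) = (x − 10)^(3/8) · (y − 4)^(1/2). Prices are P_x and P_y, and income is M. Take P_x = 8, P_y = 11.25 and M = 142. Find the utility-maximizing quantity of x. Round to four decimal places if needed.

This is Cobb-Douglas in (x−10, y−4): tangency gives 0.375·P_y·(y−4) = 0.5·P_x·(x−10).
After buying the subsistence bundle (10, 4), a share 3/7 of the remaining income goes to x: x* = 10 + 3/7·(M − 10P_x − 4P_y)/P_x.
Discretionary income = 142 − 10·8 − 4·11.25 = 17; x* = 10 + 3/7·17/8 = 10.9107.

x* = 10.9107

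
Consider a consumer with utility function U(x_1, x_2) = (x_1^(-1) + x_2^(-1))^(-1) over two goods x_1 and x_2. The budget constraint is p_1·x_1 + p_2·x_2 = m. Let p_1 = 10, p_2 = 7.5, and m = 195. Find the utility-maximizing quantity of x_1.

MRS = MU_x_1/MU_x_2 = (x_2/x_1)^(2). Set equal to p_1/p_2.
Hence x_2/x_1 = (p_1/p_2)^(1/(2)), i.e. raised to the 0.5 power.
With the ratio pinned down, the budget gives x_1* = m/(p_1 + p_2·(x_2/x_1)) and x_2* = (x_2/x_1)·x_1*.
Numerically x_2/x_1 = 1.154701, so x_1* = 195/(10 + 7.5·1.154701) = 10.45.

x_1* = 10.45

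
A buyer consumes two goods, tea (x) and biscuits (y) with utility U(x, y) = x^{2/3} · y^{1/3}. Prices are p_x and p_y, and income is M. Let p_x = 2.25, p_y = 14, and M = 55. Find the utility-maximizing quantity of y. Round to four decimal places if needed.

y* = 1.3095

MU_x/MU_y = (2/3·y)/(1/3·x); tangency sets this equal to p_x/p_y.
Rearranging, p_y·y = (1/2)·p_x·x. Substituting into the budget gives p_x·x·(1 + (1/2)) = M.
Demand: x*(p_x,p_y,M) = 2/3·M/p_x and y* = 1/3·M/p_y.
At p_x=2.25, p_y=14, M=55: y* = 1/3·55/14 = 1.3095.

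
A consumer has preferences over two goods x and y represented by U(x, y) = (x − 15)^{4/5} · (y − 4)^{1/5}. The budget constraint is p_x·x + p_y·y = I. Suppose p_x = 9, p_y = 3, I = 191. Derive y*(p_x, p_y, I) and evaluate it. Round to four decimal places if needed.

y* = 6.9333

This is Cobb-Douglas in (x−15, y−4): tangency gives 0.8·p_y·(y−4) = 0.2·p_x·(x−15).
Substituting into the budget: x* = 15 + 0.8·(I − 15·p_x − 4·p_y)/p_x, and y* = 4 + 0.2·(…)/p_y.
Discretionary income = 191 − 15·9 − 4·3 = 44; y* = 4 + 0.2·44/3 = 6.9333.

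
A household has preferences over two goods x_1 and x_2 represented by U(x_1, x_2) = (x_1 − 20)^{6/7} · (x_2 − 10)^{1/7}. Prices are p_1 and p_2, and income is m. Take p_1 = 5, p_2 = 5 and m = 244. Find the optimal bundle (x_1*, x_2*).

x_1* = 36.1143, x_2* = 12.6857

Let x_1' = x_1−20, x_2' = x_2−10. MRS = 6·x_2'/x_1' = p_1/p_2.
Substituting into the budget: x_1* = 20 + 6/7·(m − 20·p_1 − 10·p_2)/p_1, and x_2* = 10 + 1/7·(…)/p_2.
Discretionary income = 244 − 20·5 − 10·5 = 94; x_1* = 20 + 6/7·94/5 = 36.1143; x_2* = 10 + 1/7·94/5 = 12.6857.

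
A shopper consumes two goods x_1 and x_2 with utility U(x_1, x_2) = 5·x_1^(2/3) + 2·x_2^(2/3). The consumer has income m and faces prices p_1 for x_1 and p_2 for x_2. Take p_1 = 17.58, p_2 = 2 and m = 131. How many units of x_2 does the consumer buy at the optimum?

x_2* = 54.4822

MU_x_1 ∝ 5·x_1^(-1/3), MU_x_2 ∝ 2·x_2^(-1/3), so MRS = (5/2)·(x_2/x_1)^(1/3) = p_1/p_2.
Solve for the ratio: x_2/x_1 = [(2/5)·p_1/p_2]^(3).
With the ratio pinned down, the budget gives x_1* = m/(p_1 + p_2·(x_2/x_1)) and x_2* = (x_2/x_1)·x_1*.
Numerically x_2/x_1 = 43.465692, so x_1* = 131/(17.58 + 2·43.465692) = 1.2535 and x_2* = 43.465692·1.2535 = 54.4822.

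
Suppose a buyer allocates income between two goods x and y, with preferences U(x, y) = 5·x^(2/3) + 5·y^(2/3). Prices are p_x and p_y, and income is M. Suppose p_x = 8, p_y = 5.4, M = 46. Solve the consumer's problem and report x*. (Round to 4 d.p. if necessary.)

x* = 1.7998

MU_x ∝ 5·x^(-1/3), MU_y ∝ 5·y^(-1/3), so MRS = (y/x)^(1/3) = p_x/p_y.
Solve for the ratio: y/x = [p_x/p_y]^(3).
With the ratio pinned down, the budget gives x* = M/(p_x + p_y·(y/x)) and y* = (y/x)·x*.
Numerically y/x = 3.251537, so x* = 46/(8 + 5.4·3.251537) = 1.7998.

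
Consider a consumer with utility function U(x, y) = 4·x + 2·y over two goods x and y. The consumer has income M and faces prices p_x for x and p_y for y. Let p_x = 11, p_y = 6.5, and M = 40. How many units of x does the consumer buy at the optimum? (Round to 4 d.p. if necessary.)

x* = 3.6364

Perfect substitutes: compare marginal utility per dollar. 4/p_x vs 2/p_y → 0.3636 vs 0.3077.
x gives more utility per dollar, so spend all income on x: x* = M/p_x, y* = 0.
Numerically: x* = 3.6364, y* = 0.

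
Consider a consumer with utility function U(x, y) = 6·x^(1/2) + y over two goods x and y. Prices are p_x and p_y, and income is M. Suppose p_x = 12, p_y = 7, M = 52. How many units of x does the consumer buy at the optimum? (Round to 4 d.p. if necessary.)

x* = 3.0625

MU_x = 3/√x, MU_y = 1. Tangency: 3/√x = p_x/p_y.
Thus x* = (3·p_y/p_x)² — independent of M — with the rest of income spent on y.
Plugging in: x* = (3·7/12)² = 3.0625.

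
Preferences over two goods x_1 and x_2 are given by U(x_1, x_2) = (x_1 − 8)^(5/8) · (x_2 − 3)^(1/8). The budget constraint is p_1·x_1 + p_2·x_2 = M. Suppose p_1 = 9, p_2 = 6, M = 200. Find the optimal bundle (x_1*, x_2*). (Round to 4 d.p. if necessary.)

This is Cobb-Douglas in (x_1−8, x_2−3): tangency gives 0.625·p_2·(x_2−3) = 0.125·p_1·(x_1−8).
Substituting into the budget: x_1* = 8 + 5/6·(M − 8·p_1 − 3·p_2)/p_1, and x_2* = 3 + 1/6·(…)/p_2.
Discretionary income = 200 − 8·9 − 3·6 = 110; x_1* = 8 + 5/6·110/9 = 18.1852; x_2* = 3 + 1/6·110/6 = 6.0556.

x_1* = 18.1852, x_2* = 6.0556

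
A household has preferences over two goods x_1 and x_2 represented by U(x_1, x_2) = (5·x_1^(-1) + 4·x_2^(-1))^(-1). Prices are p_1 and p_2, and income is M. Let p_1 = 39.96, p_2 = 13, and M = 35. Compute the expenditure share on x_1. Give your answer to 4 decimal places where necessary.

share on x_1 = 0.6622

Substitute x_2 = (x_2/x_1)·x_1 into the budget: x_1* = M/(p_1 + p_2·(x_2/x_1)).
Numerically x_2/x_1 = 1.568144, so x_1* = 35/(39.96 + 13·1.568144) = 0.58 and x_2* = 1.568144·0.58 = 0.9095.
Expenditure on x_1: 39.96·0.58 = 23.1764; share = 0.6622.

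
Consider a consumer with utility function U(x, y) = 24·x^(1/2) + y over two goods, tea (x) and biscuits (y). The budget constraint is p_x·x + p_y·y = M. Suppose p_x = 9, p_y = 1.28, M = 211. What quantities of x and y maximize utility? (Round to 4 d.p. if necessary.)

x* = 2.9127, y* = 144.3637

Set MRS = p_x/p_y: 12·x^(−1/2) = p_x/p_y.
Solve: √x = 12·p_y/p_x, so x*(p_x,p_y) = (12·p_y/p_x)², and y* = (M − p_x·x*)/p_y.
Plugging in: x* = (12·1.28/9)² = 2.9127, y* = 144.3637.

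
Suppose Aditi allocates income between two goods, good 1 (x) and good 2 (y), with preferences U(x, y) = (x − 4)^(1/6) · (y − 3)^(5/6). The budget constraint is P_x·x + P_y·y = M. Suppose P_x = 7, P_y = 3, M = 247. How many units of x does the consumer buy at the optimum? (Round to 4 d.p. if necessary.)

x* = 9

MRS = (1/5)·(y−3)/(x−4). Tangency with P_x/P_y gives y−3 = 5·(P_x/P_y)·(x−4).
After buying the subsistence bundle (4, 3), a share 1/6 of the remaining income goes to x: x* = 4 + 1/6·(M − 4P_x − 3P_y)/P_x.
Discretionary income = 247 − 4·7 − 3·3 = 210; x* = 4 + 1/6·210/7 = 9.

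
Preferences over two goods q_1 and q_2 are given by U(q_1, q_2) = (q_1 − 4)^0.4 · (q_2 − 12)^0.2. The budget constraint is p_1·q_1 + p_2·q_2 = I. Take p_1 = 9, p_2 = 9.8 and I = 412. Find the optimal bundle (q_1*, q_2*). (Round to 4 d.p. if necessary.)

q_1* = 23.1407, q_2* = 20.7891

This is Cobb-Douglas in (q_1−4, q_2−12): tangency gives 0.4·p_2·(q_2−12) = 0.2·p_1·(q_1−4).
After buying the subsistence bundle (4, 12), a share 2/3 of the remaining income goes to q_1: q_1* = 4 + 2/3·(I − 4p_1 − 12p_2)/p_1.
Discretionary income = 412 − 4·9 − 12·9.8 = 258.4; q_1* = 4 + 2/3·258.4/9 = 23.1407; q_2* = 12 + 1/3·258.4/9.8 = 20.7891.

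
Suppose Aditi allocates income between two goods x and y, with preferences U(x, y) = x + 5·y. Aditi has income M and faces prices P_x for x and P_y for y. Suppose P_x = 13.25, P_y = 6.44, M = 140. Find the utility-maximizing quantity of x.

x* = 0

Numerically: x* = 0, y* = 21.7391.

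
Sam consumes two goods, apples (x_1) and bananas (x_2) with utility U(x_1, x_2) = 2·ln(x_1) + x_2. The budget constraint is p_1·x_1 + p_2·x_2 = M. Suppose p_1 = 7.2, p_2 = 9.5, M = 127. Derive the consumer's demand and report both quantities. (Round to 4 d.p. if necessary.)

At the given prices: x_1* = 2·9.5/7.2 = 2.6389, and x_2* = 11.3684.

x_1* = 2.6389, x_2* = 11.3684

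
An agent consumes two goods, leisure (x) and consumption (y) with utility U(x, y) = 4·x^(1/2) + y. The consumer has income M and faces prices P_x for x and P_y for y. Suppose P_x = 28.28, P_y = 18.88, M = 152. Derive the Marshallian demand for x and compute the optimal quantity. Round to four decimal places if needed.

x* = 1.7828

MU_x = 2/√x, MU_y = 1. Tangency: 2/√x = P_x/P_y.
Thus x* = (2·P_y/P_x)² — independent of M — with the rest of income spent on y.
Plugging in: x* = (2·18.88/28.28)² = 1.7828.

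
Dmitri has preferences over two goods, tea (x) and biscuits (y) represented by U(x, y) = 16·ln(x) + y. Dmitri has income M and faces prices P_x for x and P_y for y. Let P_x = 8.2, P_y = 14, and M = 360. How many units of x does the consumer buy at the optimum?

Set MRS = P_x/P_y: (16/x)/1 = P_x/P_y.
So x*(P_x,P_y) = 16·P_y/P_x, independent of income; and y* = (M − 16·P_y)/P_y.
At the given prices: x* = 16·14/8.2 = 27.3171.

x* = 27.3171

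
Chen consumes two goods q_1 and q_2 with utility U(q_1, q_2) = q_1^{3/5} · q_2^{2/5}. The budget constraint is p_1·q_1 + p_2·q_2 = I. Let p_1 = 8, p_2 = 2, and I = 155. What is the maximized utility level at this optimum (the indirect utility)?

V = 17.21

The MRS is (3/2)·q_2/q_1. Set MRS = p_1/p_2.
So 0.6·p_2·q_2 = 0.4·p_1·q_1; combined with the budget, a share 0.6 of income goes to q_1.
Demand: q_1*(p_1,p_2,I) = 0.6·I/p_1 and q_2* = 0.4·I/p_2.
At p_1=8, p_2=2, I=155: q_1* = 0.6·155/8 = 11.625, q_2* = 31.
Utility at the optimum: U(11.625, 31) = 17.21.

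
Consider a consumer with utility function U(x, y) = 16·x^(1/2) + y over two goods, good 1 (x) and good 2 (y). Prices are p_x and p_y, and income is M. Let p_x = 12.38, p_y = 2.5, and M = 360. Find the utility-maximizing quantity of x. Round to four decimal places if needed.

x* = 2.6099

Utility is quasi-linear in y; the FOC for x is 8/√x = p_x/p_y.
Solve: √x = 8·p_y/p_x, so x*(p_x,p_y) = (8·p_y/p_x)², and y* = (M − p_x·x*)/p_y.
Plugging in: x* = (8·2.5/12.38)² = 2.6099.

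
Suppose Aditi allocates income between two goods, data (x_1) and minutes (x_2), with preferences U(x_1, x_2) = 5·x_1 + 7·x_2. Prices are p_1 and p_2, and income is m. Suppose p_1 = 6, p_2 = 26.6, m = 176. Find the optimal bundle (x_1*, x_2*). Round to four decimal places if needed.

Linear utility — the consumer picks whichever good has higher MU/price: 5/6 = 0.8333 vs 7/26.6 = 0.2632.
x_1 gives more utility per dollar, so spend all income on x_1: x_1* = m/p_1, x_2* = 0.
Numerically: x_1* = 29.3333, x_2* = 0.

x_1* = 29.3333, x_2* = 0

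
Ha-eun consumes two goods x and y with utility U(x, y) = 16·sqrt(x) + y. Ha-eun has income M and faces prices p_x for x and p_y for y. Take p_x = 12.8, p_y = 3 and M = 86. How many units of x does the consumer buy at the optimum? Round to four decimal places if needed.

Plugging in: x* = (8·3/12.8)² = 3.5156.

x* = 3.5156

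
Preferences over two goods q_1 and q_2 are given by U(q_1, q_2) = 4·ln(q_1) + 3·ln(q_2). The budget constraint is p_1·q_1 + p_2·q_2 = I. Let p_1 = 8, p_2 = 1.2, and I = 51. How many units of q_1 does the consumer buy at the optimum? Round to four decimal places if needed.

q_1* = 3.6429

The MRS is (4/3)·q_2/q_1. Set MRS = p_1/p_2.
Rearranging, p_2·q_2 = (3/4)·p_1·q_1. Substituting into the budget gives p_1·q_1·(1 + (3/4)) = I.
Demand: q_1*(p_1,p_2,I) = 4/7·I/p_1 and q_2* = 3/7·I/p_2.
At p_1=8, p_2=1.2, I=51: q_1* = 4/7·51/8 = 3.6429.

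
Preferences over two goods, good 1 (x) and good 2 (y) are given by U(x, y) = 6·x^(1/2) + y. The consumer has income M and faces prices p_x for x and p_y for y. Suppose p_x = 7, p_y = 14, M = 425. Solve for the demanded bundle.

x* = 36, y* = 12.3571

MU_x = 3/√x, MU_y = 1. Tangency: 3/√x = p_x/p_y.
Solve: √x = 3·p_y/p_x, so x*(p_x,p_y) = (3·p_y/p_x)², and y* = (M − p_x·x*)/p_y.
Plugging in: x* = (3·14/7)² = 36, y* = 12.3571.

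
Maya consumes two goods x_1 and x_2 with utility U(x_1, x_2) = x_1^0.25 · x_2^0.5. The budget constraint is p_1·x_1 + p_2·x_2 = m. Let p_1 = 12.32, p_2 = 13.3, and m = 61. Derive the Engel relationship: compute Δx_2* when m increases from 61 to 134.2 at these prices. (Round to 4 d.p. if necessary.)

MU_x_1/MU_x_2 = (0.25·x_2)/(0.5·x_1); tangency sets this equal to p_1/p_2.
So 0.25·p_2·x_2 = 0.5·p_1·x_1; combined with the budget, a share 1/3 of income goes to x_1.
Demand: x_1*(p_1,p_2,m) = 1/3·m/p_1 and x_2* = 2/3·m/p_2.
At p_1=12.32, p_2=13.3, m=61: x_2* = 2/3·61/13.3 = 3.0576.
At m' = 134.2: x_2* = 6.7268. Change: 6.7268 − 3.0576 = 3.6692.

Δx_2* = 3.6692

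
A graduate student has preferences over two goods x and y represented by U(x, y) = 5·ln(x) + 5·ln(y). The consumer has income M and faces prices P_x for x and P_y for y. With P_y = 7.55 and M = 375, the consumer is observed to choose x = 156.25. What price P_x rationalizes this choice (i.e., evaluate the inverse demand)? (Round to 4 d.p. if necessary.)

P_x = 1.2

MU_x/MU_y = (5·y)/(5·x); tangency sets this equal to P_x/P_y.
So 5·P_y·y = 5·P_x·x; combined with the budget, a share 0.5 of income goes to x.
Demand: x*(P_x,P_y,M) = 0.5·M/P_x and y* = 0.5·M/P_y.
Set x* = 156.25 in the demand function and solve for P_x: P_x = 1.2.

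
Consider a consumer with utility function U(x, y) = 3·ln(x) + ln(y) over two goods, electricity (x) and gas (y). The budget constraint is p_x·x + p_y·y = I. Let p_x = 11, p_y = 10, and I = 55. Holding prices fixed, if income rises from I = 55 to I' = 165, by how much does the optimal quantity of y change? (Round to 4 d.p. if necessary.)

Demand: x*(p_x,p_y,I) = 0.75·I/p_x and y* = 0.25·I/p_y.
At p_x=11, p_y=10, I=55: y* = 0.25·55/10 = 1.375.
At I' = 165: y* = 4.125. Change: 4.125 − 1.375 = 2.75.

Δy* = 2.75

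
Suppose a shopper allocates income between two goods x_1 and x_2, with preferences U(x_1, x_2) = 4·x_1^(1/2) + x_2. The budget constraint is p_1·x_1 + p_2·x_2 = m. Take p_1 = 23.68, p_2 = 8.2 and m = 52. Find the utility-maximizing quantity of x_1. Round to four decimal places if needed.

x_1* = 0.4796

Set MRS = p_1/p_2: 2·x_1^(−1/2) = p_1/p_2.
Thus x_1* = (2·p_2/p_1)² — independent of m — with the rest of income spent on x_2.
Plugging in: x_1* = (2·8.2/23.68)² = 0.4796.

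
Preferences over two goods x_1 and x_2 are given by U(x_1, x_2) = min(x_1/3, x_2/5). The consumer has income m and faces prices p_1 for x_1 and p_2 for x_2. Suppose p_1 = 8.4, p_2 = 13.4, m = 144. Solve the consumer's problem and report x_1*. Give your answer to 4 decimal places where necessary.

x_1* = 4.6855

With perfect complements, no substitution: consume in ratio x_1:x_2 = 3:5.
Budget: p_1·x_1 + p_2·(5/3)·x_1 = m, so (3·p_1 + 5·p_2)·x_1 = 3·m.
Demand: x_1*(p_1,p_2,m) = 3·m/(3·p_1 + 5·p_2), x_2* = 5·m/(3·p_1 + 5·p_2).
Here 3·8.4 + 5·13.4 = 92.2, giving x_1* = 4.6855.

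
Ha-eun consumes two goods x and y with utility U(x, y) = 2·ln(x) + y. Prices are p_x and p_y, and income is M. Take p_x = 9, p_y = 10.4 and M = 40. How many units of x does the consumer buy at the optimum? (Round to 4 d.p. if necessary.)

x* = 2.3111

MU_x = 2/x, MU_y = 1. Tangency: 2/x = p_x/p_y.
So x*(p_x,p_y) = 2·p_y/p_x, independent of income; and y* = (M − 2·p_y)/p_y.
At the given prices: x* = 2·10.4/9 = 2.3111.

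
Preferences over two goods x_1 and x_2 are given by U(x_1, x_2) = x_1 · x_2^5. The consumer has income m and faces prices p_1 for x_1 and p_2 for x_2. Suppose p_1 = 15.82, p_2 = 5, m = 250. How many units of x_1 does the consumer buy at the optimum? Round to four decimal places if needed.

Tangency: MRS = (1/5)·x_2/x_1 = p_1/p_2.
So p_2·x_2 = 5·p_1·x_1; combined with the budget, a share 1/6 of income goes to x_1.
Demand: x_1*(p_1,p_2,m) = 1/6·m/p_1 and x_2* = 5/6·m/p_2.
At p_1=15.82, p_2=5, m=250: x_1* = 1/6·250/15.82 = 2.6338.

x_1* = 2.6338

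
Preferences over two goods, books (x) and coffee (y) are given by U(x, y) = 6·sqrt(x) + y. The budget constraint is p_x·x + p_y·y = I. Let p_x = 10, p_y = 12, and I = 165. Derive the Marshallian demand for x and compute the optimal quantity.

x* = 12.96

Set MRS = p_x/p_y: 3·x^(−1/2) = p_x/p_y.
Solve: √x = 3·p_y/p_x, so x*(p_x,p_y) = (3·p_y/p_x)², and y* = (I − p_x·x*)/p_y.
Plugging in: x* = (3·12/10)² = 12.96.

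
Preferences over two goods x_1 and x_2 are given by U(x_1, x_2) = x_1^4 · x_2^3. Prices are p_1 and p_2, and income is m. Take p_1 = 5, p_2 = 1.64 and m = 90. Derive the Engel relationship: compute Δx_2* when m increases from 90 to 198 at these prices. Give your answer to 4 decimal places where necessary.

Demand: x_1*(p_1,p_2,m) = 4/7·m/p_1 and x_2* = 3/7·m/p_2.
At p_1=5, p_2=1.64, m=90: x_2* = 3/7·90/1.64 = 23.5192.
At m' = 198: x_2* = 51.7422. Change: 51.7422 − 23.5192 = 28.223.

Δx_2* = 28.223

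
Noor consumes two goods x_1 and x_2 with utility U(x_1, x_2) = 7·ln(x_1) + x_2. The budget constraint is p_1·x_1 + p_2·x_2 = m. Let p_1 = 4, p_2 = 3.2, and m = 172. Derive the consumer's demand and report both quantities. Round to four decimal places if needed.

x_1* = 5.6, x_2* = 46.75

MU_x_1 = 7/x_1, MU_x_2 = 1. Tangency: 7/x_1 = p_1/p_2.
So x_1*(p_1,p_2) = 7·p_2/p_1, independent of income; and x_2* = (m − 7·p_2)/p_2.
At the given prices: x_1* = 7·3.2/4 = 5.6, and x_2* = 46.75.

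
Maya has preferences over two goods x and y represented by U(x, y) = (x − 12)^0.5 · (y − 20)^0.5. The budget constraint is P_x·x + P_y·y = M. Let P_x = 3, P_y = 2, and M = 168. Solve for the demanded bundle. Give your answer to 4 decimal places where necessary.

x* = 27.3333, y* = 43

This is Cobb-Douglas in (x−12, y−20): tangency gives 0.5·P_y·(y−20) = 0.5·P_x·(x−12).
Substituting into the budget: x* = 12 + 0.5·(M − 12·P_x − 20·P_y)/P_x, and y* = 20 + 0.5·(…)/P_y.
Discretionary income = 168 − 12·3 − 20·2 = 92; x* = 12 + 0.5·92/3 = 27.3333; y* = 20 + 0.5·92/2 = 43.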